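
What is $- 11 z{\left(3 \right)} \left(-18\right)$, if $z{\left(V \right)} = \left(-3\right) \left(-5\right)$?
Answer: $2970$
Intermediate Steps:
$z{\left(V \right)} = 15$
$- 11 z{\left(3 \right)} \left(-18\right) = \left(-11\right) 15 \left(-18\right) = \left(-165\right) \left(-18\right) = 2970$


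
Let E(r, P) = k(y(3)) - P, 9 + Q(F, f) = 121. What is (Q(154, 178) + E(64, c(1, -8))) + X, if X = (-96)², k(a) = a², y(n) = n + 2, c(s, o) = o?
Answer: 9361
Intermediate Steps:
Q(F, f) = 112 (Q(F, f) = -9 + 121 = 112)
y(n) = 2 + n
E(r, P) = 25 - P (E(r, P) = (2 + 3)² - P = 5² - P = 25 - P)
X = 9216
(Q(154, 178) + E(64, c(1, -8))) + X = (112 + (25 - 1*(-8))) + 9216 = (112 + (25 + 8)) + 9216 = (112 + 33) + 9216 = 145 + 9216 = 9361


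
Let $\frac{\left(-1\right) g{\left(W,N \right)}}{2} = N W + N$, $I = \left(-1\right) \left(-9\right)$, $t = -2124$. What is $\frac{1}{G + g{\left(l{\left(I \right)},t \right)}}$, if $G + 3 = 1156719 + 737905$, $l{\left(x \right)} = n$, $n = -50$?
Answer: $\frac{1}{1686469} \approx 5.9296 \cdot 10^{-7}$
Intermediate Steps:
$I = 9$
$l{\left(x \right)} = -50$
$G = 1894621$ ($G = -3 + \left(1156719 + 737905\right) = -3 + 1894624 = 1894621$)
$g{\left(W,N \right)} = - 2 N - 2 N W$ ($g{\left(W,N \right)} = - 2 \left(N W + N\right) = - 2 \left(N + N W\right) = - 2 N - 2 N W$)
$\frac{1}{G + g{\left(l{\left(I \right)},t \right)}} = \frac{1}{1894621 - - 4248 \left(1 - 50\right)} = \frac{1}{1894621 - \left(-4248\right) \left(-49\right)} = \frac{1}{1894621 - 208152} = \frac{1}{1686469}$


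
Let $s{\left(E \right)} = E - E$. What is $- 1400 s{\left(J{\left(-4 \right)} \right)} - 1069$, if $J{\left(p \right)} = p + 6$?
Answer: $-1069$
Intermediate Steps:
$J{\left(p \right)} = 6 + p$
$s{\left(E \right)} = 0$
$- 1400 s{\left(J{\left(-4 \right)} \right)} - 1069 = \left(-1400\right) 0 - 1069 = 0 - 1069 = -1069$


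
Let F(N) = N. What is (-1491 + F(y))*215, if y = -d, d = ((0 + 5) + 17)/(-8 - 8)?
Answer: -2562155/8 ≈ -3.2027e+5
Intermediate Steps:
d = -11/8 (d = (5 + 17)/(-16) = 22*(-1/16) = -11/8 ≈ -1.3750)
y = 11/8 (y = -1*(-11/8) = 11/8 ≈ 1.3750)
(-1491 + F(y))*215 = (-1491 + 11/8)*215 = -11917/8*215 = -2562155/8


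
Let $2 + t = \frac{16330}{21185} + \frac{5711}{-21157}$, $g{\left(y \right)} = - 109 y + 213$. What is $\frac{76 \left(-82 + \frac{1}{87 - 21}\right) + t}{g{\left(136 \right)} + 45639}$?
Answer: $- \frac{18436486374541}{91786809208116} \approx -0.20086$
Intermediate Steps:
$g{\left(y \right)} = 213 - 109 y$
$t = - \frac{134383163}{89642209}$ ($t = -2 + \left(\frac{16330}{21185} + \frac{5711}{-21157}\right) = -2 + \left(16330 \cdot \frac{1}{21185} + 5711 \left(- \frac{1}{21157}\right)\right) = -2 + \left(\frac{3266}{4237} - \frac{5711}{21157}\right) = -2 + \frac{44901255}{89642209} = - \frac{134383163}{89642209} \approx -1.4991$)
$\frac{76 \left(-82 + \frac{1}{87 - 21}\right) + t}{g{\left(136 \right)} + 45639} = \frac{76 \left(-82 + \frac{1}{87 - 21}\right) - \frac{134383163}{89642209}}{\left(213 - 14824\right) + 45639} = \frac{76 \left(-82 + \frac{1}{66}\right) - \frac{134383163}{89642209}}{\left(213 - 14824\right) + 45639} = \frac{76 \left(-82 + \frac{1}{66}\right) - \frac{134383163}{89642209}}{-14611 + 45639} = \frac{76 \left(- \frac{5411}{66}\right) - \frac{134383163}{89642209}}{31028} = \left(- \frac{205618}{33} - \frac{134383163}{89642209}\right) \frac{1}{31028} = \left(- \frac{18436486374541}{2958192897}\right) \frac{1}{31028} = - \frac{18436486374541}{91786809208116}$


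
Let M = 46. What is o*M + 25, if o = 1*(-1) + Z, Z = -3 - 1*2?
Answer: -251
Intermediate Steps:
Z = -5 (Z = -3 - 2 = -5)
o = -6 (o = 1*(-1) - 5 = -1 - 5 = -6)
o*M + 25 = -6*46 + 25 = -276 + 25 = -251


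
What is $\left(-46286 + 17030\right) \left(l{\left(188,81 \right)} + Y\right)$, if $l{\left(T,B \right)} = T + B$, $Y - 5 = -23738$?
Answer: $686462784$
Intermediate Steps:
$Y = -23733$ ($Y = 5 - 23738 = -23733$)
$l{\left(T,B \right)} = B + T$
$\left(-46286 + 17030\right) \left(l{\left(188,81 \right)} + Y\right) = \left(-46286 + 17030\right) \left(\left(81 + 188\right) - 23733\right) = - 29256 \left(269 - 23733\right) = \left(-29256\right) \left(-23464\right) = 686462784$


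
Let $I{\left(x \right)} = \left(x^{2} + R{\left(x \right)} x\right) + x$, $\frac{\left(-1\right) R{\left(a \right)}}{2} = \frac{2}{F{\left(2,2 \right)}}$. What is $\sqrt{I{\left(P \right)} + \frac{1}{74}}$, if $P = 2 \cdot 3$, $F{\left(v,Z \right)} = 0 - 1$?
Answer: $\frac{\sqrt{361490}}{74} \approx 8.1249$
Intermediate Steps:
$F{\left(v,Z \right)} = -1$ ($F{\left(v,Z \right)} = 0 - 1 = -1$)
$R{\left(a \right)} = 4$ ($R{\left(a \right)} = - 2 \frac{2}{-1} = - 2 \cdot 2 \left(-1\right) = \left(-2\right) \left(-2\right) = 4$)
$P = 6$
$I{\left(x \right)} = x^{2} + 5 x$ ($I{\left(x \right)} = \left(x^{2} + 4 x\right) + x = x^{2} + 5 x$)
$\sqrt{I{\left(P \right)} + \frac{1}{74}} = \sqrt{6 \left(5 + 6\right) + \frac{1}{74}} = \sqrt{6 \cdot 11 + \frac{1}{74}} = \sqrt{66 + \frac{1}{74}} = \sqrt{\frac{4885}{74}} = \frac{\sqrt{361490}}{74}$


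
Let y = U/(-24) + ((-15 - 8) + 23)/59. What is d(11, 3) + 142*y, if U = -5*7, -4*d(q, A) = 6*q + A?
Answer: 1139/6 ≈ 189.83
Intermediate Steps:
d(q, A) = -3*q/2 - A/4 (d(q, A) = -(6*q + A)/4 = -(A + 6*q)/4 = -3*q/2 - A/4)
U = -35
y = 35/24 (y = -35/(-24) + ((-15 - 8) + 23)/59 = -35*(-1/24) + (-23 + 23)*(1/59) = 35/24 + 0*(1/59) = 35/24 + 0 = 35/24 ≈ 1.4583)
d(11, 3) + 142*y = (-3/2*11 - ¼*3) + 142*(35/24) = (-33/2 - ¾) + 2485/12 = -69/4 + 2485/12 = 1139/6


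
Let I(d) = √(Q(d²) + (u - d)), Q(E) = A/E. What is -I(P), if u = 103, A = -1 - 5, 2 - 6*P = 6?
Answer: -√3246/6 ≈ -9.4956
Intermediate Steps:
P = -⅔ (P = ⅓ - ⅙*6 = ⅓ - 1 = -⅔ ≈ -0.66667)
A = -6
Q(E) = -6/E
I(d) = √(103 - d - 6/d²) (I(d) = √(-6/d² + (103 - d)) = √(103 - d - 6/d²))
-I(P) = -√(103 - 1*(-⅔) - 6/(-⅔)²) = -√(103 + ⅔ - 6*9/4) = -√(103 + ⅔ - 27/2) = -√(541/6) = -√3246/6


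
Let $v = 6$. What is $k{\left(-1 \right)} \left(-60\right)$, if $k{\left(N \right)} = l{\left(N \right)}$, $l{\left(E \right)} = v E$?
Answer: $360$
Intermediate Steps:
$l{\left(E \right)} = 6 E$
$k{\left(N \right)} = 6 N$
$k{\left(-1 \right)} \left(-60\right) = 6 \left(-1\right) \left(-60\right) = \left(-6\right) \left(-60\right) = 360$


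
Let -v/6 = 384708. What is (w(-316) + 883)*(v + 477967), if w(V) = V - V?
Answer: -1616138123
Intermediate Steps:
w(V) = 0
v = -2308248 (v = -6*384708 = -2308248)
(w(-316) + 883)*(v + 477967) = (0 + 883)*(-2308248 + 477967) = 883*(-1830281) = -1616138123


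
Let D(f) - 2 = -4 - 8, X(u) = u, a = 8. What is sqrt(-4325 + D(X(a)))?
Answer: 17*I*sqrt(15) ≈ 65.841*I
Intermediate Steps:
D(f) = -10 (D(f) = 2 + (-4 - 8) = 2 - 12 = -10)
sqrt(-4325 + D(X(a))) = sqrt(-4325 - 10) = sqrt(-4335) = 17*I*sqrt(15)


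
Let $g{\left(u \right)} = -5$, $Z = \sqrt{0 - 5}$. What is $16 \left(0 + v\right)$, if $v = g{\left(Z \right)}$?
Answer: $-80$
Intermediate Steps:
$Z = i \sqrt{5}$ ($Z = \sqrt{-5} = i \sqrt{5} \approx 2.2361 i$)
$v = -5$
$16 \left(0 + v\right) = 16 \left(0 - 5\right) = 16 \left(-5\right) = -80$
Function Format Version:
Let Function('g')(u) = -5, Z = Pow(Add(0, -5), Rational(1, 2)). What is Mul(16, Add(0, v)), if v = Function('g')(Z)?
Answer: -80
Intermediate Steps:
Z = Mul(I, Pow(5, Rational(1, 2))) (Z = Pow(-5, Rational(1, 2)) = Mul(I, Pow(5, Rational(1, 2))) ≈ Mul(2.2361, I))
v = -5
Mul(16, Add(0, v)) = Mul(16, Add(0, -5)) = Mul(16, -5) = -80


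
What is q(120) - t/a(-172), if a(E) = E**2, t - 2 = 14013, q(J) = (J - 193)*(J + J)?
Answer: -518325695/29584 ≈ -17520.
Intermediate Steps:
q(J) = 2*J*(-193 + J) (q(J) = (-193 + J)*(2*J) = 2*J*(-193 + J))
t = 14015 (t = 2 + 14013 = 14015)
q(120) - t/a(-172) = 2*120*(-193 + 120) - 14015/((-172)**2) = 2*120*(-73) - 14015/29584 = -17520 - 14015/29584 = -518325695/29584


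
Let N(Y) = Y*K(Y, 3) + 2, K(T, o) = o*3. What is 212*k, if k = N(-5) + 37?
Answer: -1272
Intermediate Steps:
K(T, o) = 3*o
N(Y) = 2 + 9*Y (N(Y) = Y*(3*3) + 2 = Y*9 + 2 = 9*Y + 2 = 2 + 9*Y)
k = -6 (k = (2 + 9*(-5)) + 37 = (2 - 45) + 37 = -43 + 37 = -6)
212*k = 212*(-6) = -1272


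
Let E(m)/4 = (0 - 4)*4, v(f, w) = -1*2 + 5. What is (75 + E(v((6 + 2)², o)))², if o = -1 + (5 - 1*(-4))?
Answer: 121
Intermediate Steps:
o = 8 (o = -1 + (5 + 4) = -1 + 9 = 8)
v(f, w) = 3 (v(f, w) = -2 + 5 = 3)
E(m) = -64 (E(m) = 4*((0 - 4)*4) = 4*(-4*4) = 4*(-16) = -64)
(75 + E(v((6 + 2)², o)))² = (75 - 64)² = 11² = 121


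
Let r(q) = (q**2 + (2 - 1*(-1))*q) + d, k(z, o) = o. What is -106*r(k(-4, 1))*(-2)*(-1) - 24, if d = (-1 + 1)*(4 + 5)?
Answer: -872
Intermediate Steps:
d = 0 (d = 0*9 = 0)
r(q) = q**2 + 3*q (r(q) = (q**2 + (2 - 1*(-1))*q) + 0 = (q**2 + (2 + 1)*q) + 0 = (q**2 + 3*q) + 0 = q**2 + 3*q)
-106*r(k(-4, 1))*(-2)*(-1) - 24 = -106*(1*(3 + 1))*(-2)*(-1) - 24 = -106*(1*4)*(-2)*(-1) - 24 = -106*4*(-2)*(-1) - 24 = -(-848)*(-1) - 24 = -106*8 - 24 = -848 - 24 = -872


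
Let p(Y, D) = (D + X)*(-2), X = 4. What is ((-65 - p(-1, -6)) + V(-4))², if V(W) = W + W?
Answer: 5929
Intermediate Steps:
V(W) = 2*W
p(Y, D) = -8 - 2*D (p(Y, D) = (D + 4)*(-2) = (4 + D)*(-2) = -8 - 2*D)
((-65 - p(-1, -6)) + V(-4))² = ((-65 - (-8 - 2*(-6))) + 2*(-4))² = ((-65 - (-8 + 12)) - 8)² = ((-65 - 1*4) - 8)² = ((-65 - 4) - 8)² = (-69 - 8)² = (-77)² = 5929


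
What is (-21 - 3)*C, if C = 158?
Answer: -3792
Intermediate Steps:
(-21 - 3)*C = (-21 - 3)*158 = -24*158 = -3792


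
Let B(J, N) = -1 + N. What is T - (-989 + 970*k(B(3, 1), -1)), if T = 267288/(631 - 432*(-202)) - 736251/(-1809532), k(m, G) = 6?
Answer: -767816446970479/159048815140 ≈ -4827.6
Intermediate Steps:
T = 548378970861/159048815140 (T = 267288/(631 + 87264) - 736251*(-1/1809532) = 267288/87895 + 736251/1809532 = 548378970861/159048815140 ≈ 3.4479)
T - (-989 + 970*k(B(3, 1), -1)) = 548378970861/159048815140 - (-989 + 970*6) = 548378970861/159048815140 - (-989 + 5820) = 548378970861/159048815140 - 1*4831 = 548378970861/159048815140 - 4831 = -767816446970479/159048815140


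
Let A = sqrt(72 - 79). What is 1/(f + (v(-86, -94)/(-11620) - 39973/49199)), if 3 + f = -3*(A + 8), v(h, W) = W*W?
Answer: -194552906392142165/5987905820890949472 + 20427011084379025*I*sqrt(7)/5987905820890949472 ≈ -0.032491 + 0.0090257*I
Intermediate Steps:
v(h, W) = W**2
A = I*sqrt(7) (A = sqrt(-7) = I*sqrt(7) ≈ 2.6458*I)
f = -27 - 3*I*sqrt(7) (f = -3 - 3*(I*sqrt(7) + 8) = -3 - 3*(8 + I*sqrt(7)) = -3 + (-24 - 3*I*sqrt(7)) = -27 - 3*I*sqrt(7) ≈ -27.0 - 7.9373*I)
1/(f + (v(-86, -94)/(-11620) - 39973/49199)) = 1/((-27 - 3*I*sqrt(7)) + ((-94)**2/(-11620) - 39973/49199)) = 1/((-27 - 3*I*sqrt(7)) + (8836*(-1/11620) - 39973*1/49199)) = 1/((-27 - 3*I*sqrt(7)) + (-2209/2905 - 39973/49199)) = 1/((-27 - 3*I*sqrt(7)) - 224802156/142923095) = 1/(-4083725721/142923095 - 3*I*sqrt(7))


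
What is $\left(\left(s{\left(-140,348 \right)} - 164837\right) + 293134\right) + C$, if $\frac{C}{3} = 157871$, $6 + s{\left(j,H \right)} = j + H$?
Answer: $602112$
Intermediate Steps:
$s{\left(j,H \right)} = -6 + H + j$ ($s{\left(j,H \right)} = -6 + \left(j + H\right) = -6 + \left(H + j\right) = -6 + H + j$)
$C = 473613$ ($C = 3 \cdot 157871 = 473613$)
$\left(\left(s{\left(-140,348 \right)} - 164837\right) + 293134\right) + C = \left(\left(\left(-6 + 348 - 140\right) - 164837\right) + 293134\right) + 473613 = \left(\left(202 - 164837\right) + 293134\right) + 473613 = \left(-164635 + 293134\right) + 473613 = 128499 + 473613 = 602112$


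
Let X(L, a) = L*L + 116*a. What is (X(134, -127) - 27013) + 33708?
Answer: 9919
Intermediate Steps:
X(L, a) = L² + 116*a
(X(134, -127) - 27013) + 33708 = ((134² + 116*(-127)) - 27013) + 33708 = ((17956 - 14732) - 27013) + 33708 = (3224 - 27013) + 33708 = -23789 + 33708 = 9919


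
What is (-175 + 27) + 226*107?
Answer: 24034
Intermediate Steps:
(-175 + 27) + 226*107 = -148 + 24182 = 24034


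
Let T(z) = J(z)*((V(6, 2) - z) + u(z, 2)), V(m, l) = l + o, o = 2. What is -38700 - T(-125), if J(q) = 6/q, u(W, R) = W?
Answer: -4837476/125 ≈ -38700.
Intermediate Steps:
V(m, l) = 2 + l (V(m, l) = l + 2 = 2 + l)
T(z) = 24/z (T(z) = (6/z)*(((2 + 2) - z) + z) = (6/z)*((4 - z) + z) = (6/z)*4 = 24/z)
-38700 - T(-125) = -38700 - 24/(-125) = -38700 - 24*(-1)/125 = -38700 - 1*(-24/125) = -38700 + 24/125 = -4837476/125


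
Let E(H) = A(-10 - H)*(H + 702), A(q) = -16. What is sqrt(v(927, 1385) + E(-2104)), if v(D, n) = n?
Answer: sqrt(23817) ≈ 154.33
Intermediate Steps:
E(H) = -11232 - 16*H (E(H) = -16*(H + 702) = -16*(702 + H) = -11232 - 16*H)
sqrt(v(927, 1385) + E(-2104)) = sqrt(1385 + (-11232 - 16*(-2104))) = sqrt(1385 + (-11232 + 33664)) = sqrt(1385 + 22432) = sqrt(23817)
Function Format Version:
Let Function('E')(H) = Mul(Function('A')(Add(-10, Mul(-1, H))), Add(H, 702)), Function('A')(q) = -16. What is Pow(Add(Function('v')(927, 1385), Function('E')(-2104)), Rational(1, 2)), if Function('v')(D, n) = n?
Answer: Pow(23817, Rational(1, 2)) ≈ 154.33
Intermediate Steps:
Function('E')(H) = Add(-11232, Mul(-16, H)) (Function('E')(H) = Mul(-16, Add(H, 702)) = Mul(-16, Add(702, H)) = Add(-11232, Mul(-16, H)))
Pow(Add(Function('v')(927, 1385), Function('E')(-2104)), Rational(1, 2)) = Pow(Add(1385, Add(-11232, Mul(-16, -2104))), Rational(1, 2)) = Pow(Add(1385, Add(-11232, 33664)), Rational(1, 2)) = Pow(Add(1385, 22432), Rational(1, 2)) = Pow(23817, Rational(1, 2))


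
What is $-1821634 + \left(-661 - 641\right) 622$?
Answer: $-2631478$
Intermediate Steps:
$-1821634 + \left(-661 - 641\right) 622 = -1821634 - 809844 = -2631478$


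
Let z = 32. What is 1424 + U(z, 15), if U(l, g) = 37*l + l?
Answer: 2640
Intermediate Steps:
U(l, g) = 38*l
1424 + U(z, 15) = 1424 + 38*32 = 1424 + 1216 = 2640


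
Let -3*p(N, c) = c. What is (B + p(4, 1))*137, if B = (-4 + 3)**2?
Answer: 274/3 ≈ 91.333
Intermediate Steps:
p(N, c) = -c/3
B = 1 (B = (-1)**2 = 1)
(B + p(4, 1))*137 = (1 - 1/3*1)*137 = (1 - 1/3)*137 = (2/3)*137 = 274/3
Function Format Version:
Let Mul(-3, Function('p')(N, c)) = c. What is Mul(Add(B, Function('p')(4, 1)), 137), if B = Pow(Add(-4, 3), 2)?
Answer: Rational(274, 3) ≈ 91.333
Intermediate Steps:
Function('p')(N, c) = Mul(Rational(-1, 3), c)
B = 1 (B = Pow(-1, 2) = 1)
Mul(Add(B, Function('p')(4, 1)), 137) = Mul(Add(1, Mul(Rational(-1, 3), 1)), 137) = Mul(Add(1, Rational(-1, 3)), 137) = Mul(Rational(2, 3), 137) = Rational(274, 3)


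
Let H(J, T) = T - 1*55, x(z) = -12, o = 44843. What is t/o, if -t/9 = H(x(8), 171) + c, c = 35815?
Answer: -323379/44843 ≈ -7.2114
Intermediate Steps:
H(J, T) = -55 + T (H(J, T) = T - 55 = -55 + T)
t = -323379 (t = -9*((-55 + 171) + 35815) = -9*(116 + 35815) = -9*35931 = -323379)
t/o = -323379/44843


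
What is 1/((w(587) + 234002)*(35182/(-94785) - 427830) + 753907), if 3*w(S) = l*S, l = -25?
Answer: -284355/27872364792132307 ≈ -1.0202e-11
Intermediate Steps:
w(S) = -25*S/3 (w(S) = (-25*S)/3 = -25*S/3)
1/((w(587) + 234002)*(35182/(-94785) - 427830) + 753907) = 1/((-25/3*587 + 234002)*(35182/(-94785) - 427830) + 753907) = 1/((-14675/3 + 234002)*(35182*(-1/94785) - 427830) + 753907) = 1/(687331*(-35182/94785 - 427830)/3 + 753907) = 1/((687331/3)*(-40551901732/94785) + 753907) = 1/(-27872579169357292/284355 + 753907) = 1/(-27872364792132307/284355) = -284355/27872364792132307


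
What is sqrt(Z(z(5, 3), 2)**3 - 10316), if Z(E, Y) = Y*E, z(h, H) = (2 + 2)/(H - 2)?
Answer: 2*I*sqrt(2451) ≈ 99.015*I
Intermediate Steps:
z(h, H) = 4/(-2 + H)
Z(E, Y) = E*Y
sqrt(Z(z(5, 3), 2)**3 - 10316) = sqrt(((4/(-2 + 3))*2)**3 - 10316) = sqrt(((4/1)*2)**3 - 10316) = sqrt(((4*1)*2)**3 - 10316) = sqrt((4*2)**3 - 10316) = sqrt(8**3 - 10316) = sqrt(512 - 10316) = sqrt(-9804) = 2*I*sqrt(2451)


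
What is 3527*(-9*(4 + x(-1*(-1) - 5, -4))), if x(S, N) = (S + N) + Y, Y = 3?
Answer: 31743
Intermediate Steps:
x(S, N) = 3 + N + S (x(S, N) = (S + N) + 3 = (N + S) + 3 = 3 + N + S)
3527*(-9*(4 + x(-1*(-1) - 5, -4))) = 3527*(-9*(4 + (3 - 4 + (-1*(-1) - 5)))) = 3527*(-9*(4 + (3 - 4 + (1 - 5)))) = 3527*(-9*(4 + (3 - 4 - 4))) = 3527*(-9*(4 - 5)) = 3527*(-9*(-1)) = 3527*9 = 31743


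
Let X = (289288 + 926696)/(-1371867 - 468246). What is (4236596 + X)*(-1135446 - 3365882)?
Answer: -1063379289646716224/55761 ≈ -1.9070e+13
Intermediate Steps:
X = -36848/55761 (X = 1215984/(-1840113) = 1215984*(-1/1840113) = -36848/55761 ≈ -0.66082)
(4236596 + X)*(-1135446 - 3365882) = (4236596 - 36848/55761)*(-1135446 - 3365882) = (236236792708/55761)*(-4501328) = -1063379289646716224/55761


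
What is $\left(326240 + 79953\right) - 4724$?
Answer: $401469$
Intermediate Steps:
$\left(326240 + 79953\right) - 4724 = 406193 + \left(\left(-30053 - 76153\right) + 101482\right) = 406193 + \left(-106206 + 101482\right) = 406193 - 4724 = 401469$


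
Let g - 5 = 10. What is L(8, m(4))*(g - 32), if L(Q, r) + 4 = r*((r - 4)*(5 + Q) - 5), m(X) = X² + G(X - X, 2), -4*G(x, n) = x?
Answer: -41004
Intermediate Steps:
g = 15 (g = 5 + 10 = 15)
G(x, n) = -x/4
m(X) = X² (m(X) = X² - (X - X)/4 = X² - ¼*0 = X² + 0 = X²)
L(Q, r) = -4 + r*(-5 + (-4 + r)*(5 + Q)) (L(Q, r) = -4 + r*((r - 4)*(5 + Q) - 5) = -4 + r*((-4 + r)*(5 + Q) - 5) = -4 + r*(-5 + (-4 + r)*(5 + Q)))
L(8, m(4))*(g - 32) = (-4 - 25*4² + 5*(4²)² + 8*(4²)² - 4*8*4²)*(15 - 32) = (-4 - 25*16 + 5*16² + 8*16² - 4*8*16)*(-17) = (-4 - 400 + 5*256 + 8*256 - 512)*(-17) = (-4 - 400 + 1280 + 2048 - 512)*(-17) = 2412*(-17) = -41004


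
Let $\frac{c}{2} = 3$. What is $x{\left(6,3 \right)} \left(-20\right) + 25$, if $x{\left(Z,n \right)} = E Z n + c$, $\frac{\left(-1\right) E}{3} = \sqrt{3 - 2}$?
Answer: $985$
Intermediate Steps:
$c = 6$ ($c = 2 \cdot 3 = 6$)
$E = -3$ ($E = - 3 \sqrt{3 - 2} = - 3 \sqrt{1} = \left(-3\right) 1 = -3$)
$x{\left(Z,n \right)} = 6 - 3 Z n$ ($x{\left(Z,n \right)} = - 3 Z n + 6 = 6 - 3 Z n$)
$x{\left(6,3 \right)} \left(-20\right) + 25 = \left(6 - 18 \cdot 3\right) \left(-20\right) + 25 = \left(6 - 54\right) \left(-20\right) + 25 = \left(-48\right) \left(-20\right) + 25 = 960 + 25 = 985$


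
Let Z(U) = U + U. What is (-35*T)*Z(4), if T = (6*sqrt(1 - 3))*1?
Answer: -1680*I*sqrt(2) ≈ -2375.9*I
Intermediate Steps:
T = 6*I*sqrt(2) (T = (6*sqrt(-2))*1 = (6*(I*sqrt(2)))*1 = (6*I*sqrt(2))*1 = 6*I*sqrt(2) ≈ 8.4853*I)
Z(U) = 2*U
(-35*T)*Z(4) = (-210*I*sqrt(2))*(2*4) = -210*I*sqrt(2)*8 = -1680*I*sqrt(2)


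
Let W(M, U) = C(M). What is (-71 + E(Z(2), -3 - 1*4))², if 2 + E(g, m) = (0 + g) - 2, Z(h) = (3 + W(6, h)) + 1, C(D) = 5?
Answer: 4356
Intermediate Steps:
W(M, U) = 5
Z(h) = 9 (Z(h) = (3 + 5) + 1 = 8 + 1 = 9)
E(g, m) = -4 + g (E(g, m) = -2 + ((0 + g) - 2) = -2 + (g - 2) = -2 + (-2 + g) = -4 + g)
(-71 + E(Z(2), -3 - 1*4))² = (-71 + (-4 + 9))² = (-71 + 5)² = (-66)² = 4356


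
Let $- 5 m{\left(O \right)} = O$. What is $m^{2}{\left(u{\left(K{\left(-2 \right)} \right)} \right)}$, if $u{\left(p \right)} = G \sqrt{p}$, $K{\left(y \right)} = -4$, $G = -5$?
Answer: $-4$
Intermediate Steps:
$u{\left(p \right)} = - 5 \sqrt{p}$
$m{\left(O \right)} = - \frac{O}{5}$
$m^{2}{\left(u{\left(K{\left(-2 \right)} \right)} \right)} = \left(- \frac{\left(-5\right) \sqrt{-4}}{5}\right)^{2} = \left(- \frac{\left(-5\right) 2 i}{5}\right)^{2} = \left(- \frac{\left(-10\right) i}{5}\right)^{2} = \left(2 i\right)^{2} = -4$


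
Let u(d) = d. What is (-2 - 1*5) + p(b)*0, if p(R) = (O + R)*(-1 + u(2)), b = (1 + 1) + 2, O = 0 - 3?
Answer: -7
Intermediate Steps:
O = -3
b = 4 (b = 2 + 2 = 4)
p(R) = -3 + R (p(R) = (-3 + R)*(-1 + 2) = (-3 + R)*1 = -3 + R)
(-2 - 1*5) + p(b)*0 = (-2 - 1*5) + (-3 + 4)*0 = (-2 - 5) + 1*0 = -7 + 0 = -7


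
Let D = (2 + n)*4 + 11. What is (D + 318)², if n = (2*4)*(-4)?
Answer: 43681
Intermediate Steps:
n = -32 (n = 8*(-4) = -32)
D = -109 (D = (2 - 32)*4 + 11 = -30*4 + 11 = -120 + 11 = -109)
(D + 318)² = (-109 + 318)² = 209² = 43681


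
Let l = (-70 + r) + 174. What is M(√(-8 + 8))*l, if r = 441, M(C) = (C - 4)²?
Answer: 8720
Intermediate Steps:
M(C) = (-4 + C)²
l = 545 (l = (-70 + 441) + 174 = 371 + 174 = 545)
M(√(-8 + 8))*l = (-4 + √(-8 + 8))²*545 = (-4 + √0)²*545 = (-4 + 0)²*545 = (-4)²*545 = 16*545 = 8720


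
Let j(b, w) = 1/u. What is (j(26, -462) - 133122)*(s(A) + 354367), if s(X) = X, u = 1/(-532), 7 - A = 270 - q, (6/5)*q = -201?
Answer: -47305028971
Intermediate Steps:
q = -335/2 (q = (⅚)*(-201) = -335/2 ≈ -167.50)
A = -861/2 (A = 7 - (270 - 1*(-335/2)) = 7 - (270 + 335/2) = 7 - 1*875/2 = 7 - 875/2 = -861/2 ≈ -430.50)
u = -1/532 ≈ -0.0018797
j(b, w) = -532 (j(b, w) = 1/(-1/532) = -532)
(j(26, -462) - 133122)*(s(A) + 354367) = (-532 - 133122)*(-861/2 + 354367) = -133654*707873/2 = -47305028971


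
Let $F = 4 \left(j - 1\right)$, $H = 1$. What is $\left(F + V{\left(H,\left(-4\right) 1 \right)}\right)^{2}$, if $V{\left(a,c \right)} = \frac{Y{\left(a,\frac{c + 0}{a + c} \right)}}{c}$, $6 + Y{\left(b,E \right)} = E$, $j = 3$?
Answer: $\frac{3025}{36} \approx 84.028$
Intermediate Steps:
$F = 8$ ($F = 4 \left(3 - 1\right) = 4 \cdot 2 = 8$)
$Y{\left(b,E \right)} = -6 + E$
$V{\left(a,c \right)} = \frac{-6 + \frac{c}{a + c}}{c}$ ($V{\left(a,c \right)} = \frac{-6 + \frac{c + 0}{a + c}}{c} = \frac{-6 + \frac{c}{a + c}}{c}$)
$\left(F + V{\left(H,\left(-4\right) 1 \right)}\right)^{2} = \left(8 + \frac{-6 + \frac{\left(-4\right) 1}{1 - 4}}{\left(-4\right) 1}\right)^{2} = \left(8 + \frac{-6 - \frac{4}{1 - 4}}{-4}\right)^{2} = \left(8 - \frac{-6 - \frac{4}{-3}}{4}\right)^{2} = \left(8 - \frac{-6 - - \frac{4}{3}}{4}\right)^{2} = \left(8 - \frac{-6 + \frac{4}{3}}{4}\right)^{2} = \left(8 - - \frac{7}{6}\right)^{2} = \left(8 + \frac{7}{6}\right)^{2} = \left(\frac{55}{6}\right)^{2} = \frac{3025}{36}$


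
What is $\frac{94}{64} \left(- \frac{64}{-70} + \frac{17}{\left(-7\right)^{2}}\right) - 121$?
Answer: $- \frac{934117}{7840} \approx -119.15$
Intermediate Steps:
$\frac{94}{64} \left(- \frac{64}{-70} + \frac{17}{\left(-7\right)^{2}}\right) - 121 = 94 \cdot \frac{1}{64} \left(\left(-64\right) \left(- \frac{1}{70}\right) + \frac{17}{49}\right) - 121 = \frac{47 \left(\frac{32}{35} + 17 \cdot \frac{1}{49}\right)}{32} - 121 = \frac{47 \left(\frac{32}{35} + \frac{17}{49}\right)}{32} - 121 = \frac{47}{32} \cdot \frac{309}{245} - 121 = \frac{14523}{7840} - 121 = - \frac{934117}{7840}$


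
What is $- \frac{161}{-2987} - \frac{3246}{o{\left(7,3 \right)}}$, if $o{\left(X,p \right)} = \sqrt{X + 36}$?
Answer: $\frac{161}{2987} - \frac{3246 \sqrt{43}}{43} \approx -494.96$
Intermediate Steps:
$o{\left(X,p \right)} = \sqrt{36 + X}$
$- \frac{161}{-2987} - \frac{3246}{o{\left(7,3 \right)}} = - \frac{161}{-2987} - \frac{3246}{\sqrt{36 + 7}} = \left(-161\right) \left(- \frac{1}{2987}\right) - \frac{3246}{\sqrt{43}} = \frac{161}{2987} - 3246 \frac{\sqrt{43}}{43} = \frac{161}{2987} - \frac{3246 \sqrt{43}}{43}$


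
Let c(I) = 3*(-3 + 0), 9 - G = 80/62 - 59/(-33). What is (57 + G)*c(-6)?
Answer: -193107/341 ≈ -566.30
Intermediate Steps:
G = 6058/1023 (G = 9 - (80/62 - 59/(-33)) = 9 - (80*(1/62) - 59*(-1/33)) = 9 - (40/31 + 59/33) = 9 - 1*3149/1023 = 9 - 3149/1023 = 6058/1023 ≈ 5.9218)
c(I) = -9 (c(I) = 3*(-3) = -9)
(57 + G)*c(-6) = (57 + 6058/1023)*(-9) = (64369/1023)*(-9) = -193107/341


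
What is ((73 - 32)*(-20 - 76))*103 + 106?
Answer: -405302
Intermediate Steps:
((73 - 32)*(-20 - 76))*103 + 106 = (41*(-96))*103 + 106 = -3936*103 + 106 = -405408 + 106 = -405302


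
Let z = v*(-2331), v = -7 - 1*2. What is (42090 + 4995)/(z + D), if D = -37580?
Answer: -47085/16601 ≈ -2.8363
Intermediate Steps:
v = -9 (v = -7 - 2 = -9)
z = 20979 (z = -9*(-2331) = 20979)
(42090 + 4995)/(z + D) = (42090 + 4995)/(20979 - 37580) = 47085/(-16601) = 47085*(-1/16601) = -47085/16601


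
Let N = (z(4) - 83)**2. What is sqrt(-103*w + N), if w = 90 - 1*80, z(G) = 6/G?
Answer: sqrt(22449)/2 ≈ 74.915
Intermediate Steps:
w = 10 (w = 90 - 80 = 10)
N = 26569/4 (N = (6/4 - 83)**2 = (6*(1/4) - 83)**2 = (3/2 - 83)**2 = (-163/2)**2 = 26569/4 ≈ 6642.3)
sqrt(-103*w + N) = sqrt(-103*10 + 26569/4) = sqrt(-1030 + 26569/4) = sqrt(22449/4) = sqrt(22449)/2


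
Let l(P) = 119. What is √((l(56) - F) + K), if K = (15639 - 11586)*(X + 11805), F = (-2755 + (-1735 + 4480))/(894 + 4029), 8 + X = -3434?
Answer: 2*√22819041387967/1641 ≈ 5822.0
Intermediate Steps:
X = -3442 (X = -8 - 3434 = -3442)
F = -10/4923 (F = (-2755 + 2745)/4923 = -10*1/4923 = -10/4923 ≈ -0.0020313)
K = 33895239 (K = (15639 - 11586)*(-3442 + 11805) = 4053*8363 = 33895239)
√((l(56) - F) + K) = √((119 - 1*(-10/4923)) + 33895239) = √((119 + 10/4923) + 33895239) = √(585847/4923 + 33895239) = √(166866847444/4923) = 2*√22819041387967/1641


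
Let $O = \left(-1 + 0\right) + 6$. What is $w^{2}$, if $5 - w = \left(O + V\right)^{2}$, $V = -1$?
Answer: $121$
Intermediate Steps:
$O = 5$ ($O = -1 + 6 = 5$)
$w = -11$ ($w = 5 - \left(5 - 1\right)^{2} = 5 - 4^{2} = 5 - 16 = -11$)
$w^{2} = \left(-11\right)^{2} = 121$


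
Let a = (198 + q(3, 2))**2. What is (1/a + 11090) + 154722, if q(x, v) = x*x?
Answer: 7104878389/42849 ≈ 1.6581e+5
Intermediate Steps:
q(x, v) = x**2
a = 42849 (a = (198 + 3**2)**2 = (198 + 9)**2 = 207**2 = 42849)
(1/a + 11090) + 154722 = (1/42849 + 11090) + 154722 = 475195411/42849 + 154722 = 7104878389/42849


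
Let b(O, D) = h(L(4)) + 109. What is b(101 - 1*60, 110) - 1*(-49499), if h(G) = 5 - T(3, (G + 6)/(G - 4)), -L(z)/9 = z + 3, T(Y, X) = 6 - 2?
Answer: 49609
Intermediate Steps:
T(Y, X) = 4
L(z) = -27 - 9*z (L(z) = -9*(z + 3) = -9*(3 + z) = -27 - 9*z)
h(G) = 1 (h(G) = 5 - 1*4 = 5 - 4 = 1)
b(O, D) = 110 (b(O, D) = 1 + 109 = 110)
b(101 - 1*60, 110) - 1*(-49499) = 110 - 1*(-49499) = 110 + 49499 = 49609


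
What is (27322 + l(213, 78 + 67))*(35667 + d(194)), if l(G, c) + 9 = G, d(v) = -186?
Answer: 976650006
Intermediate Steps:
l(G, c) = -9 + G
(27322 + l(213, 78 + 67))*(35667 + d(194)) = (27322 + (-9 + 213))*(35667 - 186) = (27322 + 204)*35481 = 27526*35481 = 976650006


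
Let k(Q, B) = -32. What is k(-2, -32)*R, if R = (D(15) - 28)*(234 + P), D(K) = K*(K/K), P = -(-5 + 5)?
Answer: 97344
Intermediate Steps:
P = 0 (P = -1*0 = 0)
D(K) = K (D(K) = K*1 = K)
R = -3042 (R = (15 - 28)*(234 + 0) = -13*234 = -3042)
k(-2, -32)*R = -32*(-3042) = 97344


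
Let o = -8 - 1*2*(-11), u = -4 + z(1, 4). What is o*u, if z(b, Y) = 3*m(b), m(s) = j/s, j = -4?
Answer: -224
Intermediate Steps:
m(s) = -4/s
z(b, Y) = -12/b (z(b, Y) = 3*(-4/b) = -12/b)
u = -16 (u = -4 - 12/1 = -4 - 12*1 = -4 - 12 = -16)
o = 14 (o = -8 - 2*(-11) = -8 + 22 = 14)
o*u = 14*(-16) = -224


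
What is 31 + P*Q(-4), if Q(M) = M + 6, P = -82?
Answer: -133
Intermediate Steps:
Q(M) = 6 + M
31 + P*Q(-4) = 31 - 82*(6 - 4) = 31 - 82*2 = 31 - 164 = -133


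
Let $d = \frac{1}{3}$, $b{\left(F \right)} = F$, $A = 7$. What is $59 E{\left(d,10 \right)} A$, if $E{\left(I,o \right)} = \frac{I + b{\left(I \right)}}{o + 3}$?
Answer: $\frac{826}{39} \approx 21.179$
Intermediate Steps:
$d = \frac{1}{3} \approx 0.33333$
$E{\left(I,o \right)} = \frac{2 I}{3 + o}$ ($E{\left(I,o \right)} = \frac{I + I}{o + 3} = \frac{2 I}{3 + o}$)
$59 E{\left(d,10 \right)} A = 59 \cdot 2 \cdot \frac{1}{3} \frac{1}{3 + 10} \cdot 7 = 59 \cdot 2 \cdot \frac{1}{3} \cdot \frac{1}{13} \cdot 7 = 59 \cdot \frac{2}{39} \cdot 7 = \frac{118}{39} \cdot 7 = \frac{826}{39}$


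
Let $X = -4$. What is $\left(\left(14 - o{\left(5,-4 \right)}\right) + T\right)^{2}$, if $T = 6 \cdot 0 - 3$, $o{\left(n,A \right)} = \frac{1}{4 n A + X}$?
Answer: $\frac{855625}{7056} \approx 121.26$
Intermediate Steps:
$o{\left(n,A \right)} = \frac{1}{-4 + 4 A n}$ ($o{\left(n,A \right)} = \frac{1}{4 n A - 4} = \frac{1}{4 A n - 4} = \frac{1}{-4 + 4 A n}$)
$T = -3$ ($T = 0 - 3 = -3$)
$\left(\left(14 - o{\left(5,-4 \right)}\right) + T\right)^{2} = \left(\left(14 - \frac{1}{4 \left(-1 - 20\right)}\right) - 3\right)^{2} = \left(\left(14 - \frac{1}{4 \left(-21\right)}\right) - 3\right)^{2} = \left(\left(14 - \frac{1}{4} \left(- \frac{1}{21}\right)\right) - 3\right)^{2} = \left(\left(14 - - \frac{1}{84}\right) - 3\right)^{2} = \left(\left(14 + \frac{1}{84}\right) - 3\right)^{2} = \left(\frac{1177}{84} - 3\right)^{2} = \left(\frac{925}{84}\right)^{2} = \frac{855625}{7056}$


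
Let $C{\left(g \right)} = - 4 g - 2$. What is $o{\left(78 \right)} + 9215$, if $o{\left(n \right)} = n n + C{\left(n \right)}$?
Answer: $14985$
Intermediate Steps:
$C{\left(g \right)} = -2 - 4 g$
$o{\left(n \right)} = -2 + n^{2} - 4 n$ ($o{\left(n \right)} = n n - \left(2 + 4 n\right) = n^{2} - \left(2 + 4 n\right) = -2 + n^{2} - 4 n$)
$o{\left(78 \right)} + 9215 = \left(-2 + 78^{2} - 312\right) + 9215 = \left(-2 + 6084 - 312\right) + 9215 = 5770 + 9215 = 14985$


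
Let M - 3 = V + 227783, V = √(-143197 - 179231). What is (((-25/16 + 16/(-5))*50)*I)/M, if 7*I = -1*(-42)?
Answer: -650898495/103773568448 + 5715*I*√80607/103773568448 ≈ -0.0062723 + 1.5636e-5*I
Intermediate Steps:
V = 2*I*√80607 (V = √(-322428) = 2*I*√80607 ≈ 567.83*I)
I = 6 (I = (-1*(-42))/7 = (⅐)*42 = 6)
M = 227786 + 2*I*√80607 (M = 3 + (2*I*√80607 + 227783) = 3 + (227783 + 2*I*√80607) = 227786 + 2*I*√80607 ≈ 2.2779e+5 + 567.83*I)
(((-25/16 + 16/(-5))*50)*I)/M = (((-25/16 + 16/(-5))*50)*6)/(227786 + 2*I*√80607) = (((-25*1/16 + 16*(-⅕))*50)*6)/(227786 + 2*I*√80607) = (((-25/16 - 16/5)*50)*6)/(227786 + 2*I*√80607) = (-381/80*50*6)/(227786 + 2*I*√80607) = (-1905/8*6)/(227786 + 2*I*√80607) = -5715/(4*(227786 + 2*I*√80607))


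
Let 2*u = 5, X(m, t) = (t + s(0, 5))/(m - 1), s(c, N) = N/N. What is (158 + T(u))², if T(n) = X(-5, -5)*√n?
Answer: (474 + √10)²/9 ≈ 25298.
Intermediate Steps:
s(c, N) = 1
X(m, t) = (1 + t)/(-1 + m) (X(m, t) = (t + 1)/(m - 1) = (1 + t)/(-1 + m))
u = 5/2 (u = (½)*5 = 5/2 ≈ 2.5000)
T(n) = 2*√n/3 (T(n) = ((1 - 5)/(-1 - 5))*√n = (-4/(-6))*√n = (-⅙*(-4))*√n = 2*√n/3)
(158 + T(u))² = (158 + 2*√(5/2)/3)² = (158 + 2*(√10/2)/3)² = (158 + √10/3)²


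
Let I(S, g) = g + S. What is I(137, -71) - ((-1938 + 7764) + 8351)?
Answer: -14111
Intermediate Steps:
I(S, g) = S + g
I(137, -71) - ((-1938 + 7764) + 8351) = (137 - 71) - ((-1938 + 7764) + 8351) = 66 - (5826 + 8351) = 66 - 1*14177 = 66 - 14177 = -14111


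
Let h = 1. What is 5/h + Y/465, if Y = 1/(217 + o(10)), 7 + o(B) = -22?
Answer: 437101/87420 ≈ 5.0000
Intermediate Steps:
o(B) = -29 (o(B) = -7 - 22 = -29)
Y = 1/188 (Y = 1/(217 - 29) = 1/188 ≈ 0.0053191)
5/h + Y/465 = 5/1 + (1/188)/465 = 5*1 + (1/188)*(1/465) = 5 + 1/87420 = 437101/87420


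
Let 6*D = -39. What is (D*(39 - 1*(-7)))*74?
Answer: -22126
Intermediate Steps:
D = -13/2 (D = (⅙)*(-39) = -13/2 ≈ -6.5000)
(D*(39 - 1*(-7)))*74 = -13*(39 - 1*(-7))/2*74 = -13*(39 + 7)/2*74 = -13/2*46*74 = -299*74 = -22126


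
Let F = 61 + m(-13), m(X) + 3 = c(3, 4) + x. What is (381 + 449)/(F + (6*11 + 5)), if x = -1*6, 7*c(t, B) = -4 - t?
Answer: 415/61 ≈ 6.8033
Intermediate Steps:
c(t, B) = -4/7 - t/7 (c(t, B) = (-4 - t)/7 = -4/7 - t/7)
x = -6
m(X) = -10 (m(X) = -3 + ((-4/7 - ⅐*3) - 6) = -3 + ((-4/7 - 3/7) - 6) = -3 + (-1 - 6) = -3 - 7 = -10)
F = 51 (F = 61 - 10 = 51)
(381 + 449)/(F + (6*11 + 5)) = (381 + 449)/(51 + (6*11 + 5)) = 830/(51 + (66 + 5)) = 830/(51 + 71) = 830/122 = 830*(1/122) = 415/61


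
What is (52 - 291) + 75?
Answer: -164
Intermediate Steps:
(52 - 291) + 75 = -239 + 75 = -164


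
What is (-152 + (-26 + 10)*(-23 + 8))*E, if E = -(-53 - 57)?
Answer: 9680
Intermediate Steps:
E = 110 (E = -1*(-110) = 110)
(-152 + (-26 + 10)*(-23 + 8))*E = (-152 + (-26 + 10)*(-23 + 8))*110 = (-152 - 16*(-15))*110 = (-152 + 240)*110 = 88*110 = 9680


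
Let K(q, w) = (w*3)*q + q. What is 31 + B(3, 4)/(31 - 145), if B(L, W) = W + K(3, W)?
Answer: 3491/114 ≈ 30.623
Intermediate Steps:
K(q, w) = q + 3*q*w (K(q, w) = (3*w)*q + q = 3*q*w + q = q + 3*q*w)
B(L, W) = 3 + 10*W (B(L, W) = W + 3*(1 + 3*W) = W + (3 + 9*W) = 3 + 10*W)
31 + B(3, 4)/(31 - 145) = 31 + (3 + 10*4)/(31 - 145) = 31 + (3 + 40)/(-114) = 31 - 1/114*43 = 31 - 43/114 = 3491/114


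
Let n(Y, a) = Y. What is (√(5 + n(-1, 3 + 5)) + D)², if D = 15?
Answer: 289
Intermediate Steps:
(√(5 + n(-1, 3 + 5)) + D)² = (√(5 - 1) + 15)² = (√4 + 15)² = (2 + 15)² = 17² = 289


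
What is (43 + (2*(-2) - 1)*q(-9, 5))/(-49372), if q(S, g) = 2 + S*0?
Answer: -33/49372 ≈ -0.00066840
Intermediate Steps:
q(S, g) = 2 (q(S, g) = 2 + 0 = 2)
(43 + (2*(-2) - 1)*q(-9, 5))/(-49372) = (43 + (2*(-2) - 1)*2)/(-49372) = (43 + (-4 - 1)*2)*(-1/49372) = (43 - 5*2)*(-1/49372) = (43 - 10)*(-1/49372) = 33*(-1/49372) = -33/49372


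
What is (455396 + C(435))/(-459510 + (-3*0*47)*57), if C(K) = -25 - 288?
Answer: -455083/459510 ≈ -0.99037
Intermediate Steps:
C(K) = -313
(455396 + C(435))/(-459510 + (-3*0*47)*57) = (455396 - 313)/(-459510 + (-3*0*47)*57) = 455083/(-459510 + (0*47)*57) = 455083/(-459510 + 0*57) = 455083/(-459510 + 0) = 455083/(-459510) = 455083*(-1/459510) = -455083/459510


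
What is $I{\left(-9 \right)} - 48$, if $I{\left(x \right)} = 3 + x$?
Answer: $-54$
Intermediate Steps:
$I{\left(-9 \right)} - 48 = \left(3 - 9\right) - 48 = -6 - 48 = -54$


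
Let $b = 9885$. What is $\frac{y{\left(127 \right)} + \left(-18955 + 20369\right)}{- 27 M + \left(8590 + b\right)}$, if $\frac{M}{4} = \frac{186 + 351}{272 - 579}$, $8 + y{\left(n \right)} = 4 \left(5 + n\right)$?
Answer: $\frac{593738}{5729821} \approx 0.10362$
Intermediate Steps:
$y{\left(n \right)} = 12 + 4 n$ ($y{\left(n \right)} = -8 + 4 \left(5 + n\right) = -8 + \left(20 + 4 n\right) = 12 + 4 n$)
$M = - \frac{2148}{307}$ ($M = 4 \frac{186 + 351}{272 - 579} = 4 \frac{537}{-307} = 4 \cdot 537 \left(- \frac{1}{307}\right) = 4 \left(- \frac{537}{307}\right) = - \frac{2148}{307} \approx -6.9967$)
$\frac{y{\left(127 \right)} + \left(-18955 + 20369\right)}{- 27 M + \left(8590 + b\right)} = \frac{\left(12 + 4 \cdot 127\right) + \left(-18955 + 20369\right)}{\left(-27\right) \left(- \frac{2148}{307}\right) + \left(8590 + 9885\right)} = \frac{\left(12 + 508\right) + 1414}{\frac{57996}{307} + 18475} = \frac{520 + 1414}{\frac{5729821}{307}} = 1934 \cdot \frac{307}{5729821} = \frac{593738}{5729821}$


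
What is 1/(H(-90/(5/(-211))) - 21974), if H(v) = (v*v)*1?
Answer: 1/14402830 ≈ 6.9431e-8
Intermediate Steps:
H(v) = v**2 (H(v) = v**2*1 = v**2)
1/(H(-90/(5/(-211))) - 21974) = 1/((-90/(5/(-211)))**2 - 21974) = 1/((-90/(5*(-1/211)))**2 - 21974) = 1/((-90/(-5/211))**2 - 21974) = 1/((-90*(-211/5))**2 - 21974) = 1/(3798**2 - 21974) = 1/(14424804 - 21974) = 1/14402830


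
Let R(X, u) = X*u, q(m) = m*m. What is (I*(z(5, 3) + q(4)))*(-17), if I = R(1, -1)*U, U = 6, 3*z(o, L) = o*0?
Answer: 1632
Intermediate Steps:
q(m) = m²
z(o, L) = 0 (z(o, L) = (o*0)/3 = (⅓)*0 = 0)
I = -6 (I = (1*(-1))*6 = -1*6 = -6)
(I*(z(5, 3) + q(4)))*(-17) = -6*(0 + 4²)*(-17) = -6*(0 + 16)*(-17) = -6*16*(-17) = -96*(-17) = 1632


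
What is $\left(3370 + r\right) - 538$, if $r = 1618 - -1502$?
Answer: $5952$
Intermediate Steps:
$r = 3120$ ($r = 1618 + 1502 = 3120$)
$\left(3370 + r\right) - 538 = \left(3370 + 3120\right) - 538 = 6490 - 538 = 5952$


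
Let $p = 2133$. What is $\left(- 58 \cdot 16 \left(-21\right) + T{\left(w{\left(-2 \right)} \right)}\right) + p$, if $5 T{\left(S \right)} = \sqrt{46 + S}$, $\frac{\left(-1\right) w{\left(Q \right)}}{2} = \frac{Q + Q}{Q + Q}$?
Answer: $21621 + \frac{2 \sqrt{11}}{5} \approx 21622.0$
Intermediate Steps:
$w{\left(Q \right)} = -2$ ($w{\left(Q \right)} = - 2 \frac{Q + Q}{Q + Q} = - 2 \frac{2 Q}{2 Q} = - 2 \cdot 2 Q \frac{1}{2 Q} = \left(-2\right) 1 = -2$)
$T{\left(S \right)} = \frac{\sqrt{46 + S}}{5}$
$\left(- 58 \cdot 16 \left(-21\right) + T{\left(w{\left(-2 \right)} \right)}\right) + p = \left(- 58 \cdot 16 \left(-21\right) + \frac{\sqrt{46 - 2}}{5}\right) + 2133 = \left(\left(-58\right) \left(-336\right) + \frac{\sqrt{44}}{5}\right) + 2133 = \left(19488 + \frac{2 \sqrt{11}}{5}\right) + 2133 = 21621 + \frac{2 \sqrt{11}}{5}$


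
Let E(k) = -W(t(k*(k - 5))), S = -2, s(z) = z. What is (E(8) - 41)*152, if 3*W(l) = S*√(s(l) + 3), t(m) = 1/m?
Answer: -6232 + 76*√438/9 ≈ -6055.3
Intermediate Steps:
W(l) = -2*√(3 + l)/3 (W(l) = (-2*√(l + 3))/3 = (-2*√(3 + l))/3 = -2*√(3 + l)/3)
E(k) = 2*√(3 + 1/(k*(-5 + k)))/3 (E(k) = -(-2)*√(3 + 1/(k*(k - 5)))/3 = -(-2)*√(3 + 1/(k*(-5 + k)))/3 = 2*√(3 + 1/(k*(-5 + k)))/3)
(E(8) - 41)*152 = (2*√((1 + 3*8*(-5 + 8))/(8*(-5 + 8)))/3 - 41)*152 = (2*√((⅛)*(1 + 3*8*3)/3)/3 - 41)*152 = (2*√((⅛)*(⅓)*(1 + 72))/3 - 41)*152 = (2*√((⅛)*(⅓)*73)/3 - 41)*152 = (2*√(73/24)/3 - 41)*152 = (2*(√438/12)/3 - 41)*152 = (√438/18 - 41)*152 = (-41 + √438/18)*152 = -6232 + 76*√438/9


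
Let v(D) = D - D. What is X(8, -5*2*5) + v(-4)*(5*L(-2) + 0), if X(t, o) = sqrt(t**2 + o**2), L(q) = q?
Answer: 2*sqrt(641) ≈ 50.636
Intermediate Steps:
v(D) = 0
X(t, o) = sqrt(o**2 + t**2)
X(8, -5*2*5) + v(-4)*(5*L(-2) + 0) = sqrt((-5*2*5)**2 + 8**2) + 0*(5*(-2) + 0) = sqrt((-10*5)**2 + 64) + 0*(-10 + 0) = sqrt((-50)**2 + 64) + 0*(-10) = sqrt(2500 + 64) + 0 = sqrt(2564) + 0 = 2*sqrt(641) + 0 = 2*sqrt(641)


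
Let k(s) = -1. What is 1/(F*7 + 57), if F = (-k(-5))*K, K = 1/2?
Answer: 2/121 ≈ 0.016529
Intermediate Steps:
K = 1/2 ≈ 0.50000
F = 1/2 (F = -1*(-1)*(1/2) = 1*(1/2) = 1/2 ≈ 0.50000)
1/(F*7 + 57) = 1/((1/2)*7 + 57) = 1/(7/2 + 57) = 1/(121/2) = 2/121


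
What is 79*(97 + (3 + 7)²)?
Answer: 15563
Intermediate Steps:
79*(97 + (3 + 7)²) = 79*(97 + 10²) = 79*(97 + 100) = 79*197 = 15563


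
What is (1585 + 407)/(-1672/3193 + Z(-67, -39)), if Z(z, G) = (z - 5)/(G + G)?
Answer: 20671482/4145 ≈ 4987.1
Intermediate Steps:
Z(z, G) = (-5 + z)/(2*G) (Z(z, G) = (-5 + z)/((2*G)) = (-5 + z)*(1/(2*G)) = (-5 + z)/(2*G))
(1585 + 407)/(-1672/3193 + Z(-67, -39)) = (1585 + 407)/(-1672/3193 + (1/2)*(-5 - 67)/(-39)) = 1992/(-1672*1/3193 + (1/2)*(-1/39)*(-72)) = 1992/(-1672/3193 + 12/13) = 1992/(16580/41509) = 1992*(41509/16580) = 20671482/4145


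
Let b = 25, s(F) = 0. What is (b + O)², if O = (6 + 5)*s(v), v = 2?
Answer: 625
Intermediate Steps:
O = 0 (O = (6 + 5)*0 = 11*0 = 0)
(b + O)² = (25 + 0)² = 25² = 625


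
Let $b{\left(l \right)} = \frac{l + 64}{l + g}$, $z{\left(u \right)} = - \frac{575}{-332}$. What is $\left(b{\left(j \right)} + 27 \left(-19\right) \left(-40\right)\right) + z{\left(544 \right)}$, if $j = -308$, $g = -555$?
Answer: $\frac{5879885553}{286516} \approx 20522.0$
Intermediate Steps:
$z{\left(u \right)} = \frac{575}{332}$ ($z{\left(u \right)} = \left(-575\right) \left(- \frac{1}{332}\right) = \frac{575}{332}$)
$b{\left(l \right)} = \frac{64 + l}{-555 + l}$ ($b{\left(l \right)} = \frac{l + 64}{l - 555} = \frac{64 + l}{-555 + l}$)
$\left(b{\left(j \right)} + 27 \left(-19\right) \left(-40\right)\right) + z{\left(544 \right)} = \left(\frac{64 - 308}{-555 - 308} + 27 \left(-19\right) \left(-40\right)\right) + \frac{575}{332} = \left(\frac{1}{-863} \left(-244\right) - -20520\right) + \frac{575}{332} = \left(\left(- \frac{1}{863}\right) \left(-244\right) + 20520\right) + \frac{575}{332} = \left(\frac{244}{863} + 20520\right) + \frac{575}{332} = \frac{17709004}{863} + \frac{575}{332} = \frac{5879885553}{286516}$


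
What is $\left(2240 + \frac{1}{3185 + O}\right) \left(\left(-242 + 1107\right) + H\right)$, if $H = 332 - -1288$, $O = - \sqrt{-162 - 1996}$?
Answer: $\frac{4344525711225}{780491} + \frac{2485 i \sqrt{2158}}{10146383} \approx 5.5664 \cdot 10^{6} + 0.011377 i$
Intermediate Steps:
$O = - i \sqrt{2158}$ ($O = - \sqrt{-2158} = - i \sqrt{2158} \approx - 46.454 i$)
$H = 1620$ ($H = 332 + 1288 = 1620$)
$\left(2240 + \frac{1}{3185 + O}\right) \left(\left(-242 + 1107\right) + H\right) = \left(2240 + \frac{1}{3185 - i \sqrt{2158}}\right) \left(\left(-242 + 1107\right) + 1620\right) = \left(2240 + \frac{1}{3185 - i \sqrt{2158}}\right) \left(865 + 1620\right) = \left(2240 + \frac{1}{3185 - i \sqrt{2158}}\right) 2485 = 5566400 + \frac{2485}{3185 - i \sqrt{2158}}$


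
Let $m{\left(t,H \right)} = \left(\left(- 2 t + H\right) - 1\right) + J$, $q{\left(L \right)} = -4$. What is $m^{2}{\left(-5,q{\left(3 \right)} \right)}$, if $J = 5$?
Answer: $100$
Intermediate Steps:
$m{\left(t,H \right)} = 4 + H - 2 t$ ($m{\left(t,H \right)} = \left(\left(- 2 t + H\right) - 1\right) + 5 = \left(\left(H - 2 t\right) - 1\right) + 5 = \left(-1 + H - 2 t\right) + 5 = 4 + H - 2 t$)
$m^{2}{\left(-5,q{\left(3 \right)} \right)} = \left(4 - 4 - -10\right)^{2} = \left(4 - 4 + 10\right)^{2} = 10^{2} = 100$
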